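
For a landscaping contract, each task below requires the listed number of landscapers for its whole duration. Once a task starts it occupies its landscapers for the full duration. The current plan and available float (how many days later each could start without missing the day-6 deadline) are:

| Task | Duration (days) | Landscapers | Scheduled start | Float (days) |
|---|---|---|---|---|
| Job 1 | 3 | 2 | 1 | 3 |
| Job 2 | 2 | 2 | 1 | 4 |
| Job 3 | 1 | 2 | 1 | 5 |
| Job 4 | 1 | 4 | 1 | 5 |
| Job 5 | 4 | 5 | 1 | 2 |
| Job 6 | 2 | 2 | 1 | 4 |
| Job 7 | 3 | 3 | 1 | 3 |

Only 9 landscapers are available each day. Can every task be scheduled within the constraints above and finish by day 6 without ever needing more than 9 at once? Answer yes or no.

yes

Schedule Job 1@1, Job 2@1, Job 3@2, Job 4@1, Job 5@3, Job 6@2, Job 7@4: d1:8  d2:8  d3:9  d4:8  d5:8  d6:8 — peak 9 ≤ 9.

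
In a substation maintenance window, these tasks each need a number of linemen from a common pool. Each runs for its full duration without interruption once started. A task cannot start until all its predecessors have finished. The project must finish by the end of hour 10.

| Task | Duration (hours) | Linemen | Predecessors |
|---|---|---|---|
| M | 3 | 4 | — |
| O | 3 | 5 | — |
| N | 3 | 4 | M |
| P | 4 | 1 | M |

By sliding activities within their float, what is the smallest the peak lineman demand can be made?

Early-start (M@1, O@1, N@4, P@4) gives peak 9: h1:9  h2:9  h3:9  h4:5  h5:5  h6:5  h7:1  h8:0  h9:0  h10:0.
Shift O→4, N→7, P→7.
Schedule M@1, O@4, N@7, P@7: h1:4  h2:4  h3:4  h4:5  h5:5  h6:5  h7:5  h8:5  h9:5  h10:1 — peak 5.
Total lineman-hours = 43 over 10 hours ⇒ peak ≥ ⌈43/10⌉ = 5, so 5 is optimal.

5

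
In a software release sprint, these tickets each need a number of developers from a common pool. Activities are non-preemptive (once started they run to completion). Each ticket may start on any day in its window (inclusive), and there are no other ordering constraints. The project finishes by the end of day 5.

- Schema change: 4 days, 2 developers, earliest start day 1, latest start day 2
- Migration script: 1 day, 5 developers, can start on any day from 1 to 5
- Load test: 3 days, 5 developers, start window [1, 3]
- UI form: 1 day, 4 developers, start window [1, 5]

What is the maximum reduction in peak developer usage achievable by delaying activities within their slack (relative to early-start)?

9

Early-start peak: d1:16  d2:7  d3:7  d4:2  d5:0 ⇒ 16.
Leveled (Schema change@1, Migration script@1, Load test@2, UI form@5): d1:7  d2:7  d3:7  d4:7  d5:4 ⇒ 7.
Reduction 16 − 7 = 9.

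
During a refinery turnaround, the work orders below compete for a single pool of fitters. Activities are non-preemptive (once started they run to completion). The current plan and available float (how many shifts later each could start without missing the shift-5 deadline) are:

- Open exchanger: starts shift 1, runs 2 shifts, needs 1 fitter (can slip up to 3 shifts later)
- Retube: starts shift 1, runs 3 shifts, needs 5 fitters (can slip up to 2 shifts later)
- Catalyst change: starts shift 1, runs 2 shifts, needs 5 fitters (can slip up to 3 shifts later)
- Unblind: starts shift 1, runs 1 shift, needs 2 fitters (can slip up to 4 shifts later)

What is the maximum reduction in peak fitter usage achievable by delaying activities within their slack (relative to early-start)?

Early-start peak: s1:13  s2:11  s3:5  s4:0  s5:0 ⇒ 13.
Leveled (Open exchanger@1, Retube@1, Catalyst change@4, Unblind@3): s1:6  s2:6  s3:7  s4:5  s5:5 ⇒ 7.
Reduction 13 − 7 = 6.

6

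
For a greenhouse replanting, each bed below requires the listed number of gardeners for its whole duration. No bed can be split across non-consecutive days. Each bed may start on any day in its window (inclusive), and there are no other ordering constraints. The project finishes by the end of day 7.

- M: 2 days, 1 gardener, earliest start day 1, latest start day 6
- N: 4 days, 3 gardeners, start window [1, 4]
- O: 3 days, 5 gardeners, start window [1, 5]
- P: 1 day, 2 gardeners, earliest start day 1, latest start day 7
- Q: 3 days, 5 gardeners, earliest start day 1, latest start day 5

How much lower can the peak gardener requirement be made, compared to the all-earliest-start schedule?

Early-start peak: d1:16  d2:14  d3:13  d4:3  d5:0  d6:0  d7:0 ⇒ 16.
Leveled (M@1, N@3, O@1, P@1, Q@4): d1:8  d2:6  d3:8  d4:8  d5:8  d6:8  d7:0 ⇒ 8.
Reduction 16 − 8 = 8.

8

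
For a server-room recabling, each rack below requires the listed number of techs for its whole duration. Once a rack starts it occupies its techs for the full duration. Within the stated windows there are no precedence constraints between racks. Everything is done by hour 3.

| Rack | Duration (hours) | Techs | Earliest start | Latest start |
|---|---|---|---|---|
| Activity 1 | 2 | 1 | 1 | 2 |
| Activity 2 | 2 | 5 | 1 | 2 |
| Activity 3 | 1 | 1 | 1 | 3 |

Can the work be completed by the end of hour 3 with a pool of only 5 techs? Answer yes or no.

The minimum achievable peak is 6; 5 < 6, so no feasible schedule stays within the cap.

no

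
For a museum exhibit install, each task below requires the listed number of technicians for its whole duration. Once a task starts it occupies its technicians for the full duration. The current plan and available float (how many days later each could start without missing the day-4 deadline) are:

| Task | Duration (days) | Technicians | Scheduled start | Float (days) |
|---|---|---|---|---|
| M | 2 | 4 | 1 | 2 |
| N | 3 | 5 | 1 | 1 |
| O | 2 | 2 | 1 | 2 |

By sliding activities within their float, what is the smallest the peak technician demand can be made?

Early-start (M@1, N@1, O@1) gives peak 11: d1:11  d2:11  d3:5  d4:0.
Shift O→3.
Schedule M@1, N@1, O@3: d1:9  d2:9  d3:7  d4:2 — peak 9.
No arrangement of the 18 feasible schedules does better.

9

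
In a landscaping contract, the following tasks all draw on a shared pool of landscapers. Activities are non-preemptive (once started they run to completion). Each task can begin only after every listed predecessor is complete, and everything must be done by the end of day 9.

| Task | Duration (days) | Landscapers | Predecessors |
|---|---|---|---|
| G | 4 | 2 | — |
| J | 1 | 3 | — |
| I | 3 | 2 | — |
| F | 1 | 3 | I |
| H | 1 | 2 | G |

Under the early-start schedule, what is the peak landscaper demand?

7

Early-start schedule: G@1, J@1, I@1, F@4, H@5.
Load per day: day 1: 7, day 2: 4, day 3: 4, day 4: 5, day 5: 2, day 6: 0, day 7: 0, day 8: 0, day 9: 0.
Peak is 7.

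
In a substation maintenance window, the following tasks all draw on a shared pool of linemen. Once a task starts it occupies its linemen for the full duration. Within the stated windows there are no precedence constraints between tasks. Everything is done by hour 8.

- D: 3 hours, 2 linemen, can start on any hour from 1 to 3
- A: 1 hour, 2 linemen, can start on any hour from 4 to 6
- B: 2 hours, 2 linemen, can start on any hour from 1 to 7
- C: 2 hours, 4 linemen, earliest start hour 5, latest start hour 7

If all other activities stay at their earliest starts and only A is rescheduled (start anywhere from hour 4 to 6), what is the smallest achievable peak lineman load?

A@4: h1:4  h2:4  h3:2  h4:2  h5:4  h6:4  h7:0  h8:0 → peak 4
A@5: h1:4  h2:4  h3:2  h4:0  h5:6  h6:4  h7:0  h8:0 → peak 6
A@6: h1:4  h2:4  h3:2  h4:0  h5:4  h6:6  h7:0  h8:0 → peak 6
Best is A@4, peak 4.

4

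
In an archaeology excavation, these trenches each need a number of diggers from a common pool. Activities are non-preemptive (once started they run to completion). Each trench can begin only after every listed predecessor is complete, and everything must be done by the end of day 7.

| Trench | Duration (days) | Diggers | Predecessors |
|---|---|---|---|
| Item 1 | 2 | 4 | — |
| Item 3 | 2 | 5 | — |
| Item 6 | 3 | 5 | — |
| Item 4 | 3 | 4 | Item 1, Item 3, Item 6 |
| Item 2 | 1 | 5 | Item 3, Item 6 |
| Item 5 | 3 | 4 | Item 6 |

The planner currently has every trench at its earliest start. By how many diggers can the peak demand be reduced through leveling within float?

Early-start peak: d1:14  d2:14  d3:5  d4:13  d5:8  d6:8  d7:0 ⇒ 14.
Leveled (Item 1@1, Item 3@3, Item 6@1, Item 4@5, Item 2@7, Item 5@4): d1:9  d2:9  d3:10  d4:9  d5:8  d6:8  d7:9 ⇒ 10.
Reduction 14 − 10 = 4.

4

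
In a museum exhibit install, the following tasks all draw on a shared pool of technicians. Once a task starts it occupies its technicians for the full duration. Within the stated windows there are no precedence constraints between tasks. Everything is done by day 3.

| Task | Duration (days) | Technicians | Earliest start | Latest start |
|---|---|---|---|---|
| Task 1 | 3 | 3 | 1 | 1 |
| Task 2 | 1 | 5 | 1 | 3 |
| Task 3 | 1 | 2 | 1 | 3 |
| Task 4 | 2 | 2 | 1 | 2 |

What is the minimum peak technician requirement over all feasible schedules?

8

Early-start (Task 1@1, Task 2@1, Task 3@1, Task 4@1) gives peak 12: d1:12  d2:5  d3:3.
Shift Task 3→2, Task 4→2.
Schedule Task 1@1, Task 2@1, Task 3@2, Task 4@2: d1:8  d2:7  d3:5 — peak 8.
No arrangement of the 18 feasible schedules does better.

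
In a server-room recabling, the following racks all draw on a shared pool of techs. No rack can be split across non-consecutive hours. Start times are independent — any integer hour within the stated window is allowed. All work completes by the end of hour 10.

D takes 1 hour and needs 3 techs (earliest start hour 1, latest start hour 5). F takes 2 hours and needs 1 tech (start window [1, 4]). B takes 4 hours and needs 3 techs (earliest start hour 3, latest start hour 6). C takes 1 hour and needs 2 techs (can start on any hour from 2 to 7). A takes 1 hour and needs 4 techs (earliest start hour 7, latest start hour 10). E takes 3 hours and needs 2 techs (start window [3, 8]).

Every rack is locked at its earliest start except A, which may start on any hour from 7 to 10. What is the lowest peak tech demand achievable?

5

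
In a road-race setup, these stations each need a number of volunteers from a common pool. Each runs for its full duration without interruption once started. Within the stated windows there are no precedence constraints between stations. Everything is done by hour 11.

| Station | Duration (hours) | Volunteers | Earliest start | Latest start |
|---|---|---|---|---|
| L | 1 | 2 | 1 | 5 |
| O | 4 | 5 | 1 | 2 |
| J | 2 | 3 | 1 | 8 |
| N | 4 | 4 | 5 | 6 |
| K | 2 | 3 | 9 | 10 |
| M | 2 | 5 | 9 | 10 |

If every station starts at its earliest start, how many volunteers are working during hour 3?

5

At early start, hour 3 has: O.
Demand: 5 = 5.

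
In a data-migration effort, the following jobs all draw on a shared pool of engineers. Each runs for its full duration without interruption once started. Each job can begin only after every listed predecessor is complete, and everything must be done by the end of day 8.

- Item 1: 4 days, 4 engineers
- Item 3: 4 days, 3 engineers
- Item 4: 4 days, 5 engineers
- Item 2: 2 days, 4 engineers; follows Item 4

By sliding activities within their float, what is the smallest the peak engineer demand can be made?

8

Early-start (Item 1@1, Item 3@1, Item 4@1, Item 2@5) gives peak 12: d1:12  d2:12  d3:12  d4:12  d5:4  d6:4  d7:0  d8:0.
Shift Item 1→5.
Schedule Item 1@5, Item 3@1, Item 4@1, Item 2@5: d1:8  d2:8  d3:8  d4:8  d5:8  d6:8  d7:4  d8:4 — peak 8.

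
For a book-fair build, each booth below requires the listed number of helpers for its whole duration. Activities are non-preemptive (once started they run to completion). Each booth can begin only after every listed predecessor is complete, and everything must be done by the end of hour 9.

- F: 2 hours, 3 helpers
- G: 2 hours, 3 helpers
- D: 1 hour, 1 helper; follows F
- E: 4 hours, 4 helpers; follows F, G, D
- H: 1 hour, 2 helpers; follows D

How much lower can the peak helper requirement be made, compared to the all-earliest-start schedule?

Early-start peak: h1:6  h2:6  h3:1  h4:6  h5:4  h6:4  h7:4  h8:0  h9:0 ⇒ 6.
Leveled (F@1, G@3, D@3, E@5, H@9): h1:3  h2:3  h3:4  h4:3  h5:4  h6:4  h7:4  h8:4  h9:2 ⇒ 4.
Reduction 6 − 4 = 2.

2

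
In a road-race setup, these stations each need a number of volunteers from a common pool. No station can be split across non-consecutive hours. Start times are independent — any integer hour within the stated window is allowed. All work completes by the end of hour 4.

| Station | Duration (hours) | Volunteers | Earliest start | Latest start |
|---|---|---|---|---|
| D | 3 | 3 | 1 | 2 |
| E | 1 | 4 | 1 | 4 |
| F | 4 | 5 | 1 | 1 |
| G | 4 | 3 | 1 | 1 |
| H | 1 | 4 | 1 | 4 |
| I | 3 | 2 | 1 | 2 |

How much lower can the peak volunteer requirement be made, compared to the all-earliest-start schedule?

6

Early-start peak: h1:21  h2:13  h3:13  h4:8 ⇒ 21.
Leveled (D@1, E@1, F@1, G@1, H@4, I@2): h1:15  h2:13  h3:13  h4:14 ⇒ 15.
Reduction 21 − 15 = 6.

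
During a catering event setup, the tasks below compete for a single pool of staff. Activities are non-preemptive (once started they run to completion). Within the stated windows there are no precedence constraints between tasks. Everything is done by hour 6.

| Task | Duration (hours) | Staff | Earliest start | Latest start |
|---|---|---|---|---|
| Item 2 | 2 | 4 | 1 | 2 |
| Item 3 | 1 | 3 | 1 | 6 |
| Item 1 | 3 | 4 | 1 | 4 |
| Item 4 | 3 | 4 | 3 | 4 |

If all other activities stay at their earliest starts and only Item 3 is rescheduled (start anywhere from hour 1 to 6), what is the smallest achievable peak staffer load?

Item 3@1: h1:11  h2:8  h3:8  h4:4  h5:4  h6:0 → peak 11
Item 3@2: h1:8  h2:11  h3:8  h4:4  h5:4  h6:0 → peak 11
Item 3@3: h1:8  h2:8  h3:11  h4:4  h5:4  h6:0 → peak 11
Item 3@4: h1:8  h2:8  h3:8  h4:7  h5:4  h6:0 → peak 8
Item 3@5: h1:8  h2:8  h3:8  h4:4  h5:7  h6:0 → peak 8
Item 3@6: h1:8  h2:8  h3:8  h4:4  h5:4  h6:3 → peak 8
Best is Item 3@4, peak 8.

8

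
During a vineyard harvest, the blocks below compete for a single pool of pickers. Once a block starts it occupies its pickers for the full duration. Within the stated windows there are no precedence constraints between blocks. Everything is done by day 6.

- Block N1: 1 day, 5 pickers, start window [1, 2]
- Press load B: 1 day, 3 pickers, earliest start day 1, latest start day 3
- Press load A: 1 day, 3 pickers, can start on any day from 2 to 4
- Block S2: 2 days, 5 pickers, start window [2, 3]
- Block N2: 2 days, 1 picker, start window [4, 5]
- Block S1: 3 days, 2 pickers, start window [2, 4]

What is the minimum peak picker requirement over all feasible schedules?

Early-start (Block N1@1, Press load B@1, Press load A@2, Block S2@2, Block N2@4, Block S1@2) gives peak 10: d1:8  d2:10  d3:7  d4:3  d5:1  d6:0.
Shift Press load B→2, Block S2→3, Block N2→5, Block S1→3.
Schedule Block N1@1, Press load B@2, Press load A@2, Block S2@3, Block N2@5, Block S1@3: d1:5  d2:6  d3:7  d4:7  d5:3  d6:1 — peak 7.

7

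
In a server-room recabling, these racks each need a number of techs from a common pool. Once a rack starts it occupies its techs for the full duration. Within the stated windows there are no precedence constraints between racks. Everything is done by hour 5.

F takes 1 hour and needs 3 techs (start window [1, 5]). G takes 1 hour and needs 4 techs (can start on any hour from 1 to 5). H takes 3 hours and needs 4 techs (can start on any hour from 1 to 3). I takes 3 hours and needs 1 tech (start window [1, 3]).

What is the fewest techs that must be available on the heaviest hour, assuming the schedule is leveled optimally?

Early-start (F@1, G@1, H@1, I@1) gives peak 12: h1:12  h2:5  h3:5  h4:0  h5:0.
Shift G→2, H→3.
Schedule F@1, G@2, H@3, I@1: h1:4  h2:5  h3:5  h4:4  h5:4 — peak 5.
Total tech-hours = 22 over 5 hours ⇒ peak ≥ ⌈22/5⌉ = 5, so 5 is optimal.

5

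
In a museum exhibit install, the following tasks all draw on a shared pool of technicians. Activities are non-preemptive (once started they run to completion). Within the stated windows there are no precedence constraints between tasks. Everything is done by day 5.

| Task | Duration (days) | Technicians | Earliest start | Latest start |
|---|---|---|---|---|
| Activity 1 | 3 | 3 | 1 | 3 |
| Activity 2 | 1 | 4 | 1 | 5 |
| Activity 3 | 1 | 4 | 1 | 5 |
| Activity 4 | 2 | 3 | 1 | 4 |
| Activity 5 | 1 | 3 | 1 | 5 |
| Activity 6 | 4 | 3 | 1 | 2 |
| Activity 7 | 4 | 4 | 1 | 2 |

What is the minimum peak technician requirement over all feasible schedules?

Early-start (Activity 1@1, Activity 2@1, Activity 3@1, Activity 4@1, Activity 5@1, Activity 6@1, Activity 7@1) gives peak 24: d1:24  d2:13  d3:10  d4:7  d5:0.
Shift Activity 4→2, Activity 5→4, Activity 6→2, Activity 7→2.
Schedule Activity 1@1, Activity 2@1, Activity 3@1, Activity 4@2, Activity 5@4, Activity 6@2, Activity 7@2: d1:11  d2:13  d3:13  d4:10  d5:7 — peak 13.

13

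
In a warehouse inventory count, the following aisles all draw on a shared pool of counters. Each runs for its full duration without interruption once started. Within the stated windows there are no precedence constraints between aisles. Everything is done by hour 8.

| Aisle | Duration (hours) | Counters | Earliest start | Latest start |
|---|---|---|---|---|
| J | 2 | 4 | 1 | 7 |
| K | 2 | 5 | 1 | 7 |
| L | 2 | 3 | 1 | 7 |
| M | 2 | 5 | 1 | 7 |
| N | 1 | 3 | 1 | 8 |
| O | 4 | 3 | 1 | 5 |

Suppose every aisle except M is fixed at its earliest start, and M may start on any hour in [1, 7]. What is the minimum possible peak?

M@1: h1:23  h2:20  h3:3  h4:3  h5:0  h6:0  h7:0  h8:0 → peak 23
M@2: h1:18  h2:20  h3:8  h4:3  h5:0  h6:0  h7:0  h8:0 → peak 20
M@3: h1:18  h2:15  h3:8  h4:8  h5:0  h6:0  h7:0  h8:0 → peak 18
M@4: h1:18  h2:15  h3:3  h4:8  h5:5  h6:0  h7:0  h8:0 → peak 18
M@5: h1:18  h2:15  h3:3  h4:3  h5:5  h6:5  h7:0  h8:0 → peak 18
M@6: h1:18  h2:15  h3:3  h4:3  h5:0  h6:5  h7:5  h8:0 → peak 18
M@7: h1:18  h2:15  h3:3  h4:3  h5:0  h6:0  h7:5  h8:5 → peak 18
Best is M@3, peak 18.

18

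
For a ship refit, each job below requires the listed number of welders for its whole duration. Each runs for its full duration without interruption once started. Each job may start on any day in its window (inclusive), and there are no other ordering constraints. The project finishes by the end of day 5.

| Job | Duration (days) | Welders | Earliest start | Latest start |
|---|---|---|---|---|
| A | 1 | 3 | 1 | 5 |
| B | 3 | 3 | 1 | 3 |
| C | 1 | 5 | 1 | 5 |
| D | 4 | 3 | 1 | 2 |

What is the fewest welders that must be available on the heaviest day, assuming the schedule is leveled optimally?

6

Early-start (A@1, B@1, C@1, D@1) gives peak 14: d1:14  d2:6  d3:6  d4:3  d5:0.
Shift B→2, C→5.
Schedule A@1, B@2, C@5, D@1: d1:6  d2:6  d3:6  d4:6  d5:5 — peak 6.
Total welder-days = 29 over 5 days ⇒ peak ≥ ⌈29/5⌉ = 6, so 6 is optimal.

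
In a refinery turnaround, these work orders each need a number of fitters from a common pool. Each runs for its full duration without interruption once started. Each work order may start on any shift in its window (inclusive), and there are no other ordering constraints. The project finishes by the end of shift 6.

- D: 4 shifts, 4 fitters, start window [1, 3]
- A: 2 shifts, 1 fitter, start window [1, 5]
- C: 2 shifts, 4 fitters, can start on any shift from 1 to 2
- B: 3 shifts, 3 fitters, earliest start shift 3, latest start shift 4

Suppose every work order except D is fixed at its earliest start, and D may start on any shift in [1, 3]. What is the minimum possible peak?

7

D@1: s1:9  s2:9  s3:7  s4:7  s5:3  s6:0 → peak 9
D@2: s1:5  s2:9  s3:7  s4:7  s5:7  s6:0 → peak 9
D@3: s1:5  s2:5  s3:7  s4:7  s5:7  s6:4 → peak 7
Best is D@3, peak 7.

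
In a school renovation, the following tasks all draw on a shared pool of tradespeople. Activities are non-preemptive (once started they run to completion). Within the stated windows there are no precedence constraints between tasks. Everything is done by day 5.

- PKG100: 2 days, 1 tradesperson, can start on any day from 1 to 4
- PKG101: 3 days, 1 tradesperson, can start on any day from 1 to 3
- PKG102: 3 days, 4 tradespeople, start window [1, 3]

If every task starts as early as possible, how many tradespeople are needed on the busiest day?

Early-start schedule: PKG100@1, PKG101@1, PKG102@1.
Load per day: day 1: 6, day 2: 6, day 3: 5, day 4: 0, day 5: 0.
Peak is 6.

6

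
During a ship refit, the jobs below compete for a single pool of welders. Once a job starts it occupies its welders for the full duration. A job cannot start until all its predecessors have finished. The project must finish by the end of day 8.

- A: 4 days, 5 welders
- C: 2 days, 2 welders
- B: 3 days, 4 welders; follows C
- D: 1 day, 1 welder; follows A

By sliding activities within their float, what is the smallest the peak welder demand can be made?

7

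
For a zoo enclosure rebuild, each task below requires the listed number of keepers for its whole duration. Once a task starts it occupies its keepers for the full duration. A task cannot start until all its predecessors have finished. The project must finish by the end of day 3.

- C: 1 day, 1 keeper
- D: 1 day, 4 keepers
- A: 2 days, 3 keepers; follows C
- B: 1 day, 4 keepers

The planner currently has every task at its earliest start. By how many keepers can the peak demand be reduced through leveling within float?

Early-start peak: d1:9  d2:3  d3:3 ⇒ 9.
Leveled (C@1, D@1, A@2, B@2): d1:5  d2:7  d3:3 ⇒ 7.
Reduction 9 − 7 = 2.

2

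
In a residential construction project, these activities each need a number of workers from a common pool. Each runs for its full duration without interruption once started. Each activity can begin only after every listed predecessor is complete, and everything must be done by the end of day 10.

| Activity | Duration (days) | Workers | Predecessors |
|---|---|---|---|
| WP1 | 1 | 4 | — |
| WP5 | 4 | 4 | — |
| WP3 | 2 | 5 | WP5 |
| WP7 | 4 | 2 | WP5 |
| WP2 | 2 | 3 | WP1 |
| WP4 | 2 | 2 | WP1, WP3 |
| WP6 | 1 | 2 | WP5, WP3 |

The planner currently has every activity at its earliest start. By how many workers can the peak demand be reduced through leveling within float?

Early-start peak: d1:8  d2:7  d3:7  d4:4  d5:7  d6:7  d7:6  d8:4  d9:0  d10:0 ⇒ 8.
Leveled (WP1@1, WP5@2, WP3@6, WP7@6, WP2@2, WP4@8, WP6@8): d1:4  d2:7  d3:7  d4:4  d5:4  d6:7  d7:7  d8:6  d9:4  d10:0 ⇒ 7.
Reduction 8 − 7 = 1.

1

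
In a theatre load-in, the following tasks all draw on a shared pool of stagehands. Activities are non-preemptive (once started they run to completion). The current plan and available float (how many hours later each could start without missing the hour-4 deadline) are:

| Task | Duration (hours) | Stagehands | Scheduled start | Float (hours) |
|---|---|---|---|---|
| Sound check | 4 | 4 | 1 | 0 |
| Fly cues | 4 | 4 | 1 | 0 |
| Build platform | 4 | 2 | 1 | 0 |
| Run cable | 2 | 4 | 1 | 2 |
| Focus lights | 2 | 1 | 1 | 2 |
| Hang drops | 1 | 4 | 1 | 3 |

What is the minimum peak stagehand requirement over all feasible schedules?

15

Early-start (Sound check@1, Fly cues@1, Build platform@1, Run cable@1, Focus lights@1, Hang drops@1) gives peak 19: h1:19  h2:15  h3:10  h4:10.
Shift Hang drops→3.
Schedule Sound check@1, Fly cues@1, Build platform@1, Run cable@1, Focus lights@1, Hang drops@3: h1:15  h2:15  h3:14  h4:10 — peak 15.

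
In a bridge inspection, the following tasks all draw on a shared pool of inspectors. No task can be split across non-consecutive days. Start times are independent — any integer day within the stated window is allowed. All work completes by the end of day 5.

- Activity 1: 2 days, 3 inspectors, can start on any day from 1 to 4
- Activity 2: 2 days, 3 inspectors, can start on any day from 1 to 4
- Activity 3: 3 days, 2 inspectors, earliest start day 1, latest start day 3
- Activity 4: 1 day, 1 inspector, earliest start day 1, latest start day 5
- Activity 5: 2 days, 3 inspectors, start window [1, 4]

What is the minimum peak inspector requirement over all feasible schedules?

6

Early-start (Activity 1@1, Activity 2@1, Activity 3@1, Activity 4@1, Activity 5@1) gives peak 12: d1:12  d2:11  d3:2  d4:0  d5:0.
Shift Activity 3→3, Activity 4→3, Activity 5→3.
Schedule Activity 1@1, Activity 2@1, Activity 3@3, Activity 4@3, Activity 5@3: d1:6  d2:6  d3:6  d4:5  d5:2 — peak 6.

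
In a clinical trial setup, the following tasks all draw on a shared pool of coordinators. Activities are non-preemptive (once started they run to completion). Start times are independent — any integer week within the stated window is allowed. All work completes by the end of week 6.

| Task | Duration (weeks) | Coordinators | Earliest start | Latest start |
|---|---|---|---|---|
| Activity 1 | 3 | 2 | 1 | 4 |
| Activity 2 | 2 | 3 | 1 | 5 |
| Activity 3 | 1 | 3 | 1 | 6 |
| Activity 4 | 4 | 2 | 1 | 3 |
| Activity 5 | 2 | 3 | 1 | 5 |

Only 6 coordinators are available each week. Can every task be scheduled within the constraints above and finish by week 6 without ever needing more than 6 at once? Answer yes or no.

yes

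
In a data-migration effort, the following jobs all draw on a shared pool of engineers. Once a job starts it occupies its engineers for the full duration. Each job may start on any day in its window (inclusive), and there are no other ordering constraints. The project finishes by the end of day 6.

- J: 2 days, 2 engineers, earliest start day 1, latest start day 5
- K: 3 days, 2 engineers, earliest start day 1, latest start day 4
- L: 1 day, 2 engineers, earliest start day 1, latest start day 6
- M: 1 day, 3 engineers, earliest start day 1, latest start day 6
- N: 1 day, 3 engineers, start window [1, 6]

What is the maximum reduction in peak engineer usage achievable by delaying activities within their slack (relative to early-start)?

8

Early-start peak: d1:12  d2:4  d3:2  d4:0  d5:0  d6:0 ⇒ 12.
Leveled (J@1, K@1, L@3, M@4, N@5): d1:4  d2:4  d3:4  d4:3  d5:3  d6:0 ⇒ 4.
Reduction 12 − 4 = 8.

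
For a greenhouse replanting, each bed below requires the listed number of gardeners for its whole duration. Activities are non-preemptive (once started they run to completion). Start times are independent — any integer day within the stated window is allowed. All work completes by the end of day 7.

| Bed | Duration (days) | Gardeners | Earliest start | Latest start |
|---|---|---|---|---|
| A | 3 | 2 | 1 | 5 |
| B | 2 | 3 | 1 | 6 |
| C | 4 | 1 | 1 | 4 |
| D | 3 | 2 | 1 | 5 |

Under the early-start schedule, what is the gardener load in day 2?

8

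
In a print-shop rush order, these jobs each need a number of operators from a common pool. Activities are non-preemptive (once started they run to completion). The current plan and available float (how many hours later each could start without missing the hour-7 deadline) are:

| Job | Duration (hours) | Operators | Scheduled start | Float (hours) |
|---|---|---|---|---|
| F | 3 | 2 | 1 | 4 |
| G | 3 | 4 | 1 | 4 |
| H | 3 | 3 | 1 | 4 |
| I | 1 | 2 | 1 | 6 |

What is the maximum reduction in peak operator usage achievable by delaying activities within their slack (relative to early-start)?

6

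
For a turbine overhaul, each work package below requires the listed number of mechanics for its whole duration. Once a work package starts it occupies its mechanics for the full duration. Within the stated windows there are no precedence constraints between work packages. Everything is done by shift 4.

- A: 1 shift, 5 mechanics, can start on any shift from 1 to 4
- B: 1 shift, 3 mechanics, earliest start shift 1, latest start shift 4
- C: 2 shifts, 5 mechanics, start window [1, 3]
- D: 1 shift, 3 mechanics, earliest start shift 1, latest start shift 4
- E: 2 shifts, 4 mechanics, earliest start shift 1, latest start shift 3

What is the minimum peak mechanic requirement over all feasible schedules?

Early-start (A@1, B@1, C@1, D@1, E@1) gives peak 20: s1:20  s2:9  s3:0  s4:0.
Shift C→2, D→2, E→3.
Schedule A@1, B@1, C@2, D@2, E@3: s1:8  s2:8  s3:9  s4:4 — peak 9.

9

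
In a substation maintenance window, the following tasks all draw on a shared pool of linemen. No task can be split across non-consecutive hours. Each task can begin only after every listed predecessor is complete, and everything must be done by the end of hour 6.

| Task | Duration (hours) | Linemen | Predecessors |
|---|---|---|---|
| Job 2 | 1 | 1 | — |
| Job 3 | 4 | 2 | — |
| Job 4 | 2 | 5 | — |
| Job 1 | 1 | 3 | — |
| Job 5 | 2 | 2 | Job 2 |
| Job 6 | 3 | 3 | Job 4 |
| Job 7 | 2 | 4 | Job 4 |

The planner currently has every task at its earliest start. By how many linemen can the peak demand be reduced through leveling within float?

3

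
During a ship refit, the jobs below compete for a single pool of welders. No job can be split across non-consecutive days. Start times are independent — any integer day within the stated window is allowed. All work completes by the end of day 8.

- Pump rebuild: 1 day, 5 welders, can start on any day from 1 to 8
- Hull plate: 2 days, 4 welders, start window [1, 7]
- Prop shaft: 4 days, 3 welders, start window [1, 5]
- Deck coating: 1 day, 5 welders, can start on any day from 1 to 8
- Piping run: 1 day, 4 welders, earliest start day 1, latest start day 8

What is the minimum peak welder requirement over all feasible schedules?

Early-start (Pump rebuild@1, Hull plate@1, Prop shaft@1, Deck coating@1, Piping run@1) gives peak 21: d1:21  d2:7  d3:3  d4:3  d5:0  d6:0  d7:0  d8:0.
Shift Hull plate→2, Prop shaft→2, Deck coating→6, Piping run→4.
Schedule Pump rebuild@1, Hull plate@2, Prop shaft@2, Deck coating@6, Piping run@4: d1:5  d2:7  d3:7  d4:7  d5:3  d6:5  d7:0  d8:0 — peak 7.

7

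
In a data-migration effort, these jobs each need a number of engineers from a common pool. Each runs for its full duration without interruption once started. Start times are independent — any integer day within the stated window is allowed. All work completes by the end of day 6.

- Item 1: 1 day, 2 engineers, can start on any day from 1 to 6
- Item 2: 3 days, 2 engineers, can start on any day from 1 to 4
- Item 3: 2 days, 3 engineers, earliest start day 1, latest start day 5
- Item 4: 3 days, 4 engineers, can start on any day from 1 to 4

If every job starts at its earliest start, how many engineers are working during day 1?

At early start, day 1 has: Item 1, Item 2, Item 3, Item 4.
Demand: 2 + 2 + 3 + 4 = 11.

11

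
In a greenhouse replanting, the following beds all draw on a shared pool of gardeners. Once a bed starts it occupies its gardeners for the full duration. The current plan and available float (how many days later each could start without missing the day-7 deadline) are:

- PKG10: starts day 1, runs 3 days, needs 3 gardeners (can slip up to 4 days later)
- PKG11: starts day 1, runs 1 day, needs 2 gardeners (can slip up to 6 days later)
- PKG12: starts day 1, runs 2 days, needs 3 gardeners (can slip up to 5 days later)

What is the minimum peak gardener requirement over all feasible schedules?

3

Early-start (PKG10@1, PKG11@1, PKG12@1) gives peak 8: d1:8  d2:6  d3:3  d4:0  d5:0  d6:0  d7:0.
Shift PKG11→4, PKG12→5.
Schedule PKG10@1, PKG11@4, PKG12@5: d1:3  d2:3  d3:3  d4:2  d5:3  d6:3  d7:0 — peak 3.
Total gardener-days = 17 over 7 days ⇒ peak ≥ ⌈17/7⌉ = 3, so 3 is optimal.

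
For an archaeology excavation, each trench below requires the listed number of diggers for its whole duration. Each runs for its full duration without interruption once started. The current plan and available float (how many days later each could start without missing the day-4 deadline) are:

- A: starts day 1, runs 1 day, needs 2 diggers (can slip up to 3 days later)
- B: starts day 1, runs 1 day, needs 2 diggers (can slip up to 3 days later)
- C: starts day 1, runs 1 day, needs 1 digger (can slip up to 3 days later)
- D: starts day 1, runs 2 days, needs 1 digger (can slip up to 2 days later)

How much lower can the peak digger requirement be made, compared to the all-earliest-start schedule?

Early-start peak: d1:6  d2:1  d3:0  d4:0 ⇒ 6.
Leveled (A@1, B@2, C@3, D@3): d1:2  d2:2  d3:2  d4:1 ⇒ 2.
Reduction 6 − 2 = 4.

4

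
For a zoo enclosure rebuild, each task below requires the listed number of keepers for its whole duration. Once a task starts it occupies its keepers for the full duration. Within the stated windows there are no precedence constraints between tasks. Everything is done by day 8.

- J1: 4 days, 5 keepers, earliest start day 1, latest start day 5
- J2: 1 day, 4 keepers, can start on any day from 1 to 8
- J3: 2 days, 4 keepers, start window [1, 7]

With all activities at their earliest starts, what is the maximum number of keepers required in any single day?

13

Early-start schedule: J1@1, J2@1, J3@1.
Load per day: day 1: 13, day 2: 9, day 3: 5, day 4: 5, day 5: 0, day 6: 0, day 7: 0, day 8: 0.
Peak is 13.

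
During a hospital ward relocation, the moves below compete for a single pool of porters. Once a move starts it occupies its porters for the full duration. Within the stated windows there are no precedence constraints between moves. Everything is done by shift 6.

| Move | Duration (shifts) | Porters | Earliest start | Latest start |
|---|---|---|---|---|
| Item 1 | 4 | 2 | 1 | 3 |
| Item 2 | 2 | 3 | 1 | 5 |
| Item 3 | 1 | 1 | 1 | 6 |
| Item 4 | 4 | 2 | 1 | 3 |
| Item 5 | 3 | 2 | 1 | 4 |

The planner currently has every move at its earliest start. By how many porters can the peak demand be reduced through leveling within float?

Early-start peak: s1:10  s2:9  s3:6  s4:4  s5:0  s6:0 ⇒ 10.
Leveled (Item 1@1, Item 2@1, Item 3@1, Item 4@3, Item 5@3): s1:6  s2:5  s3:6  s4:6  s5:4  s6:2 ⇒ 6.
Reduction 10 − 6 = 4.

4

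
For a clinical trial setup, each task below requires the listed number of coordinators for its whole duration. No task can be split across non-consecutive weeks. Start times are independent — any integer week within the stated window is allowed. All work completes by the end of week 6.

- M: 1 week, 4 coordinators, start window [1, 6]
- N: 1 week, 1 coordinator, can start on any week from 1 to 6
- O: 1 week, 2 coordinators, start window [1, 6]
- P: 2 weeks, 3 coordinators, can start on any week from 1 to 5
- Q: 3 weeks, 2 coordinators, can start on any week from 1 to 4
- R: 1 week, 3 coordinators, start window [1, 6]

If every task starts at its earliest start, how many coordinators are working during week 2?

5

At early start, week 2 has: P, Q.
Demand: 3 + 2 = 5.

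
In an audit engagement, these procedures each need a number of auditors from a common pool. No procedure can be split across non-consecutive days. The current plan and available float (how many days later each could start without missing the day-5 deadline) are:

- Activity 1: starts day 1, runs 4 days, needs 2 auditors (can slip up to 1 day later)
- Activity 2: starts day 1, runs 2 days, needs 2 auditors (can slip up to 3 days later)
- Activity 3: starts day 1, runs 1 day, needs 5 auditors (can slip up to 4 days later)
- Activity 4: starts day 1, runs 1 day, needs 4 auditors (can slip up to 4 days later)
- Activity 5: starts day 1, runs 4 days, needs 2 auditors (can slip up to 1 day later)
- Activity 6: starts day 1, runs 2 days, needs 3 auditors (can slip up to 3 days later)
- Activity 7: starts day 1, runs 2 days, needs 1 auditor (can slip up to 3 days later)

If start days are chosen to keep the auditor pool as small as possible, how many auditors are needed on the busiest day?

Early-start (Activity 1@1, Activity 2@1, Activity 3@1, Activity 4@1, Activity 5@1, Activity 6@1, Activity 7@1) gives peak 19: d1:19  d2:10  d3:4  d4:4  d5:0.
Shift Activity 3→5, Activity 5→2, Activity 6→3, Activity 7→2.
Schedule Activity 1@1, Activity 2@1, Activity 3@5, Activity 4@1, Activity 5@2, Activity 6@3, Activity 7@2: d1:8  d2:7  d3:8  d4:7  d5:7 — peak 8.
Total auditor-days = 37 over 5 days ⇒ peak ≥ ⌈37/5⌉ = 8, so 8 is optimal.

8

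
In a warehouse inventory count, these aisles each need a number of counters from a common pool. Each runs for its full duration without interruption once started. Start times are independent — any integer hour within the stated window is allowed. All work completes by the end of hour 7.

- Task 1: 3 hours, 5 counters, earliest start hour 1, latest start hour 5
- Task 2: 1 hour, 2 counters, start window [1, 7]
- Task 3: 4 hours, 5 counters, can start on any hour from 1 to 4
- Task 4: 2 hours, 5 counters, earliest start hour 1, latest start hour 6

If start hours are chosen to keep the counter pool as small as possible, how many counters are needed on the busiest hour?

10

Early-start (Task 1@1, Task 2@1, Task 3@1, Task 4@1) gives peak 17: h1:17  h2:15  h3:10  h4:5  h5:0  h6:0  h7:0.
Shift Task 3→2, Task 4→4.
Schedule Task 1@1, Task 2@1, Task 3@2, Task 4@4: h1:7  h2:10  h3:10  h4:10  h5:10  h6:0  h7:0 — peak 10.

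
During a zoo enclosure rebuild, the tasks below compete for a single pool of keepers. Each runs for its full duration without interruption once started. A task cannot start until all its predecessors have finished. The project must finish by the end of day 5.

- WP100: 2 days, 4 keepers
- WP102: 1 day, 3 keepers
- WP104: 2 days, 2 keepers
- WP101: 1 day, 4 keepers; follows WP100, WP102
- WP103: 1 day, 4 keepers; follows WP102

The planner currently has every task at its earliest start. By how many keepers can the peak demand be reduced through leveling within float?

4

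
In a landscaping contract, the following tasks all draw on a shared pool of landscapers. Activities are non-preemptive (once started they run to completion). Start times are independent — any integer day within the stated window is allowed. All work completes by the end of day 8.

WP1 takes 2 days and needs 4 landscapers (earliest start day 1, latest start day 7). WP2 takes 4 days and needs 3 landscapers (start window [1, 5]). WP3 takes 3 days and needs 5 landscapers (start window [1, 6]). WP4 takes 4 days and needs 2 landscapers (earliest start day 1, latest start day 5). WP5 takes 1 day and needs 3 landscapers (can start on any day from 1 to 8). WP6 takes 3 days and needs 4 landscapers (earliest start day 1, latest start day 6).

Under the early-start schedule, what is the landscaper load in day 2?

18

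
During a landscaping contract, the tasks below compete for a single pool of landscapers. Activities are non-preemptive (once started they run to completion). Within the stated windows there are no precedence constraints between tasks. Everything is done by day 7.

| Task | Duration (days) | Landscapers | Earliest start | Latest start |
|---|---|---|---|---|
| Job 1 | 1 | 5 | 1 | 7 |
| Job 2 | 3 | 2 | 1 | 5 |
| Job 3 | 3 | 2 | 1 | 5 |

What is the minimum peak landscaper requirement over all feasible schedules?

5

Early-start (Job 1@1, Job 2@1, Job 3@1) gives peak 9: d1:9  d2:4  d3:4  d4:0  d5:0  d6:0  d7:0.
Shift Job 2→2, Job 3→2.
Schedule Job 1@1, Job 2@2, Job 3@2: d1:5  d2:4  d3:4  d4:4  d5:0  d6:0  d7:0 — peak 5.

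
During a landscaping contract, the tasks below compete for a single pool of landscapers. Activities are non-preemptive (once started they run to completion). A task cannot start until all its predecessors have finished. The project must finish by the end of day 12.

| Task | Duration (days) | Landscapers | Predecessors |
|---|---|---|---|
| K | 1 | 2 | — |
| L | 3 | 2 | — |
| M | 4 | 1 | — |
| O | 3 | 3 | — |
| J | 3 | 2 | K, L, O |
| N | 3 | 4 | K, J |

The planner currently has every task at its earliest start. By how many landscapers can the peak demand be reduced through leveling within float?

4

Early-start peak: d1:8  d2:6  d3:6  d4:3  d5:2  d6:2  d7:4  d8:4  d9:4  d10:0  d11:0  d12:0 ⇒ 8.
Leveled (K@1, L@1, M@2, O@4, J@7, N@10): d1:4  d2:3  d3:3  d4:4  d5:4  d6:3  d7:2  d8:2  d9:2  d10:4  d11:4  d12:4 ⇒ 4.
Reduction 8 − 4 = 4.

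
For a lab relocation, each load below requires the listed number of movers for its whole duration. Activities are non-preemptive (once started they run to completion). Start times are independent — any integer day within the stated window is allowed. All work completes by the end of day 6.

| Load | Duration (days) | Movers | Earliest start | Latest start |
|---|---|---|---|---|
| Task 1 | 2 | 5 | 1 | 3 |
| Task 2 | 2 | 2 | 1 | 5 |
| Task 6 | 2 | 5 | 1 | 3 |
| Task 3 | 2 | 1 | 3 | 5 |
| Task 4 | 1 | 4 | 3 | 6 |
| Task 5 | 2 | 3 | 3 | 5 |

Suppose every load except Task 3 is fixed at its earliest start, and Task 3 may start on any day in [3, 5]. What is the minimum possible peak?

12

Task 3@3: d1:12  d2:12  d3:8  d4:4  d5:0  d6:0 → peak 12
Task 3@4: d1:12  d2:12  d3:7  d4:4  d5:1  d6:0 → peak 12
Task 3@5: d1:12  d2:12  d3:7  d4:3  d5:1  d6:1 → peak 12
Best is Task 3@3, peak 12.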